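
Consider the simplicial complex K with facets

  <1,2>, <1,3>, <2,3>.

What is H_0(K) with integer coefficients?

H_0 ≅ Z.

Take the total order 1 < 2 < 3 on the vertex set. Then K (dimension 1) consists of the simplices:

  0-simplices (3): [1], [2], [3]
  1-simplices (3): [1,2], [1,3], [2,3]

giving chain groups C_0 ≅ Z^3, C_1 ≅ Z^3.

Boundary ∂_1: C_1 → C_0 sends each edge [p,q] (with p < q) to q − p. For instance
  ∂[2,3] = [3] − [2].
The resulting 3×3 matrix has rank 2, and its Smith normal form has invariant factors (1,1).

Now H_k = ker ∂_k / im ∂_{k+1}, so:

  H_0: rank C_0 − rank ∂_1 = 3 − 2 = 1, and the invariant factors of ∂_1 are all 1, so H_0 ≅ Z.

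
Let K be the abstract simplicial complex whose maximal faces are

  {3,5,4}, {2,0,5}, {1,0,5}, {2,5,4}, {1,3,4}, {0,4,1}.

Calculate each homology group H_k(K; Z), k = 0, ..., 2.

Take the total order 0 < 1 < 2 < 3 < 4 < 5 on the vertex set. Then K (dimension 2) consists of the simplices:

  0-simplices (6): [0], [1], [2], [3], [4], [5]
  1-simplices (12): [0,1], [0,2], [0,4], [0,5], [1,3], [1,4], [1,5], [2,4], [2,5], [3,4], [3,5], [4,5]
  2-simplices (6): [0,1,4], [0,1,5], [0,2,5], [1,3,4], [2,4,5], [3,4,5]

giving chain groups C_0 ≅ Z^6, C_1 ≅ Z^12, C_2 ≅ Z^6.

∂_1: C_1 → C_0 sends each edge [p,q] (with p < q) to q − p. For instance
  ∂[0,1] = [1] − [0].
The resulting 6×12 matrix has rank 5, and its Smith normal form has invariant factors (1,1,1,1,1).

The boundary map ∂_2: C_2 → C_1 maps a triangle to the signed sum of its edges. For instance
  ∂[0,1,5] = [1,5] − [0,5] + [0,1],
  ∂[3,4,5] = [4,5] − [3,5] + [3,4].
This gives a 12×6 integer matrix of rank 6; reducing to Smith normal form yields diagonal entries (1,1,1,1,1,1).

Computing H_k = (kernel of ∂_k) / (image of ∂_{k+1}):

  H_0: rank C_0 − rank ∂_1 = 6 − 5 = 1, and the invariant factors of ∂_1 are all 1, so H_0 = Z.
  H_1: rank ker ∂_1 − rank ∂_2 = (12 − 5) − 6 = 1, and the invariant factors of ∂_2 are all 1, so H_1 = Z.
  H_2: rank ker ∂_2 − rank ∂_3 = (6 − 6) − 0 = 0, and there is no ∂_3, so H_2 = 0.

As a check, the Euler characteristic is 6 − 12 + 6 = 0, which agrees with 1 − 1 + 0 = 0.
(K is a triangulation of the cylinder S^1 x I.)

H_0 = Z,  H_1 = Z,  H_2 = 0.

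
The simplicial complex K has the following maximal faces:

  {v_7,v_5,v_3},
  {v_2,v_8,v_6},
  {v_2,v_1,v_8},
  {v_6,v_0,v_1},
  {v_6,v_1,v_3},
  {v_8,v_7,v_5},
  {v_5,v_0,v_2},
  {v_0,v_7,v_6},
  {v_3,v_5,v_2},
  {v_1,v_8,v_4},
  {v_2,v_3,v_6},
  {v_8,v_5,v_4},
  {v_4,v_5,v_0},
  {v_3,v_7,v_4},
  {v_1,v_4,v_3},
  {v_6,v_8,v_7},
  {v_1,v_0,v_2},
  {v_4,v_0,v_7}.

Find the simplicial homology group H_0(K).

We work with the vertex ordering v_0 < v_1 < v_2 < v_3 < v_4 < v_5 < v_6 < v_7 < v_8. The simplices of K, each written with vertices in increasing order, are:

  0-simplices (9): [v_0], [v_1], [v_2], [v_3], [v_4], [v_5], [v_6], [v_7], [v_8]
  1-simplices (27): (27 of them)
  2-simplices (18): (18 of them)

Hence C_0 ≅ Z^9, C_1 ≅ Z^27, C_2 ≅ Z^18.

Boundary ∂_1: C_1 → C_0 is given by ∂[p,q] = [q] − [p]. For instance
  ∂[v_0,v_1] = [v_1] − [v_0].
The 9×27 boundary matrix has rank 8 and Smith normal form diag(1,1,1,1,1,1,1,1).

The boundary map ∂_2: C_2 → C_1 sends each 2-simplex [p,q,r] to [q,r] − [p,r] + [p,q]. For instance
  ∂[v_0,v_4,v_5] = [v_4,v_5] − [v_0,v_5] + [v_0,v_4],
  ∂[v_1,v_3,v_6] = [v_3,v_6] − [v_1,v_6] + [v_1,v_3].
This gives a 27×18 integer matrix of rank 18; reducing to Smith normal form yields diagonal entries (1,1,1,1,1,1,1,1,1,1,1,1,1,1,1,1,1,2).

From H_k ≅ ker(∂_k) / im(∂_{k+1}) we obtain:

  H_0: rank C_0 − rank ∂_1 = 9 − 8 = 1, and the invariant factors of ∂_1 are all 1, so H_0 ≅ Z.

H_0 ≅ Z.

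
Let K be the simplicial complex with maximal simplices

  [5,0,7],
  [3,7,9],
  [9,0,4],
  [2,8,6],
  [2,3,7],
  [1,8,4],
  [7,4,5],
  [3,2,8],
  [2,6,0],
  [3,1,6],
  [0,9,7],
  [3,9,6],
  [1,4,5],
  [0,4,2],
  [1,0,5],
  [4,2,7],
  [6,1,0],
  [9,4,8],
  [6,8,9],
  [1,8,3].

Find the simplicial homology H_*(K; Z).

H_0 ≅ Z,  H_1 ≅ Z × Z/2,  H_2 = 0.

Fix the vertex order 0 < 1 < 2 < 3 < 4 < 5 < 6 < 7 < 8 < 9 and write every simplex with vertices in increasing order. Then dim K = 2 and the simplices of K are:

  0-simplices (10): [0], [1], [2], [3], [4], [5], [6], [7], [8], [9]
  1-simplices (30): (30 of them)
  2-simplices (20): (20 of them)

so the chain groups are C_0 ≅ Z^10, C_1 ≅ Z^30, C_2 ≅ Z^20.

Boundary ∂_1: C_1 → C_0 maps an edge to its endpoints' difference, ∂[p,q] = q − p. For instance
  ∂[3,6] = [6] − [3].
As a 10×30 matrix over Z this has rank 9, with invariant factors (1,1,1,1,1,1,1,1,1).

The boundary map ∂_2: C_2 → C_1 maps a triangle to the signed sum of its edges. For instance
  ∂[6,8,9] = [8,9] − [6,9] + [6,8],
  ∂[4,5,7] = [5,7] − [4,7] + [4,5].
The 30×20 boundary matrix has rank 20 and Smith normal form diag(1,1,1,1,1,1,1,1,1,1,1,1,1,1,1,1,1,1,1,2).

Reading off H_k = ker ∂_k / im ∂_{k+1}:

  H_0: rank C_0 − rank ∂_1 = 10 − 9 = 1, and the invariant factors of ∂_1 are all 1, so H_0 = Z.
  H_1: rank ker ∂_1 − rank ∂_2 = (30 − 9) − 20 = 1, and ∂_2 has invariant factor 2 > 1, so H_1 = Z × Z/2.
  H_2: rank ker ∂_2 − rank ∂_3 = (20 − 20) − 0 = 0, and there is no ∂_3, so H_2 = 0.

As a check, the Euler characteristic is 10 − 30 + 20 = 0, which agrees with 1 − 1 + 0 = 0.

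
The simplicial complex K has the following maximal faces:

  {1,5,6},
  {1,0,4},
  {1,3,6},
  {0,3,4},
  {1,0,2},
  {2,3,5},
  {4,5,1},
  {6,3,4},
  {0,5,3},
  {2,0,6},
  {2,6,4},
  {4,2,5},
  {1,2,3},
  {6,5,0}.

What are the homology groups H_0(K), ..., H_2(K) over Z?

H_0 ≅ Z,  H_1 ≅ Z^2,  H_2 ≅ Z.

We work with the vertex ordering 0 < 1 < 2 < 3 < 4 < 5 < 6. The simplices of K, each written with vertices in increasing order, are:

  0-simplices (7): [0], [1], [2], [3], [4], [5], [6]
  1-simplices (21): [0,1], [0,2], [0,3], [0,4], [0,5], [0,6], [1,2], [1,3], [1,4], [1,5], [1,6], [2,3], [2,4], [2,5], [2,6], [3,4], [3,5], [3,6], [4,5], [4,6], [5,6]
  2-simplices (14): [0,1,2], [0,1,4], [0,2,6], [0,3,4], [0,3,5], [0,5,6], [1,2,3], [1,3,6], [1,4,5], [1,5,6], [2,3,5], [2,4,5], [2,4,6], [3,4,6]

giving chain groups C_0 ≅ Z^7, C_1 ≅ Z^21, C_2 ≅ Z^14.

Boundary ∂_1: C_1 → C_0 is given by ∂[p,q] = [q] − [p].
This gives a 7×21 integer matrix of rank 6; reducing to Smith normal form yields diagonal entries (1,1,1,1,1,1).

Boundary ∂_2: C_2 → C_1 acts by ∂[p,q,r] = [q,r] − [p,r] + [p,q]. For instance
  ∂[0,2,6] = [2,6] − [0,6] + [0,2],
  ∂[1,4,5] = [4,5] − [1,5] + [1,4].
The 21×14 boundary matrix has rank 13 and Smith normal form diag(1,1,1,1,1,1,1,1,1,1,1,1,1).

Reading off H_k = ker ∂_k / im ∂_{k+1}:

  H_0: rank C_0 − rank ∂_1 = 7 − 6 = 1, and the invariant factors of ∂_1 are all 1, so H_0 ≅ Z.
  H_1: rank ker ∂_1 − rank ∂_2 = (21 − 6) − 13 = 2, and the invariant factors of ∂_2 are all 1, so H_1 ≅ Z^2.
  H_2: rank ker ∂_2 − rank ∂_3 = (14 − 13) − 0 = 1, and there is no ∂_3, so H_2 ≅ Z.

(K is a triangulation of the torus T^2.)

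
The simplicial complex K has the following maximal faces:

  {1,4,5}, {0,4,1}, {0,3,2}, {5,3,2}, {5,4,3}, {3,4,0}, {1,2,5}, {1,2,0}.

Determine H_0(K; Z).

H_0 = Z.

We work with the vertex ordering 0 < 1 < 2 < 3 < 4 < 5. The simplices of K, each written with vertices in increasing order, are:

  0-simplices (6): [0], [1], [2], [3], [4], [5]
  1-simplices (12): [0,1], [0,2], [0,3], [0,4], [1,2], [1,4], [1,5], [2,3], [2,5], [3,4], [3,5], [4,5]
  2-simplices (8): [0,1,2], [0,1,4], [0,2,3], [0,3,4], [1,2,5], [1,4,5], [2,3,5], [3,4,5]

Hence C_0 ≅ Z^6, C_1 ≅ Z^12, C_2 ≅ Z^8.

Boundary ∂_1: C_1 → C_0 maps an edge to its endpoints' difference, ∂[p,q] = q − p.
This gives a 6×12 integer matrix of rank 5; reducing to Smith normal form yields diagonal entries (1,1,1,1,1).

∂_2: C_2 → C_1 sends each 2-simplex [p,q,r] to [q,r] − [p,r] + [p,q]. For instance
  ∂[0,2,3] = [2,3] − [0,3] + [0,2],
  ∂[1,2,5] = [2,5] − [1,5] + [1,2].
This gives a 12×8 integer matrix of rank 7; reducing to Smith normal form yields diagonal entries (1,1,1,1,1,1,1).

Reading off H_k = ker ∂_k / im ∂_{k+1}:

  H_0: rank C_0 − rank ∂_1 = 6 − 5 = 1, and the invariant factors of ∂_1 are all 1, so H_0 ≅ Z.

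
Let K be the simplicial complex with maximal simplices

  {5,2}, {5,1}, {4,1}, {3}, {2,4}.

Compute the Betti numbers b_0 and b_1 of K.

b_0 = 2, b_1 = 1.

K has 5 vertices, 4 edges.
rank ∂_0 = 0, rank ∂_1 = 3 ⇒ b_0 = 5 − 0 − 3 = 2; all invariant factors of ∂_1 are 1 so no torsion. So H_0 ≅ Z^2.
rank ∂_1 = 3, rank ∂_2 = 0 ⇒ b_1 = 4 − 3 − 0 = 1. So H_1 ≅ Z.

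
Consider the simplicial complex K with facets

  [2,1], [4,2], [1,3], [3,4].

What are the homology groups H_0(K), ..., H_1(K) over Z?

Fix the vertex order 1 < 2 < 3 < 4 and write every simplex with vertices in increasing order. Then dim K = 1 and the simplices of K are:

  0-simplices (4): [1], [2], [3], [4]
  1-simplices (4): [1,2], [1,3], [2,4], [3,4]

so the chain groups are C_0 ≅ Z^4, C_1 ≅ Z^4.

Boundary ∂_1: C_1 → C_0 is given by ∂[p,q] = [q] − [p]. For instance
  ∂[1,2] = [2] − [1].
This gives a 4×4 integer matrix of rank 3; reducing to Smith normal form yields diagonal entries (1,1,1).

Reading off H_k = ker ∂_k / im ∂_{k+1}:

  H_0: rank C_0 − rank ∂_1 = 4 − 3 = 1, and the invariant factors of ∂_1 are all 1, so H_0 = Z.
  H_1: rank ker ∂_1 − rank ∂_2 = (4 − 3) − 0 = 1, and there is no ∂_2, so H_1 = Z.

As a check, the Euler characteristic is 4 − 4 = 0, which agrees with 1 − 1 = 0.
(K is a triangulation of the circle S^1.)

H_0 ≅ Z,  H_1 ≅ Z.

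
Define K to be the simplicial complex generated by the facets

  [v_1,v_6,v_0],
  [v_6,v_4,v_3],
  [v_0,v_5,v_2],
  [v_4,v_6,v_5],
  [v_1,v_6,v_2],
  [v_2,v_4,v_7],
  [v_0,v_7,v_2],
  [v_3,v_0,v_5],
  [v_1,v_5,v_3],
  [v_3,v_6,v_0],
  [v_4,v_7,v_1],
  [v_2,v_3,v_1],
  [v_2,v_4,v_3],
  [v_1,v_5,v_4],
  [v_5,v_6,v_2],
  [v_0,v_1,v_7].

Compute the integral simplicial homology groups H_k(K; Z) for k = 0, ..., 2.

H_0 ≅ Z,  H_1 ≅ Z^2,  H_2 ≅ Z.

K has 8 vertices, 24 edges, 16 triangles.
rank ∂_0 = 0, rank ∂_1 = 7 ⇒ b_0 = 8 − 0 − 7 = 1; all invariant factors of ∂_1 are 1 so no torsion. So H_0 ≅ Z.
rank ∂_1 = 7, rank ∂_2 = 15 ⇒ b_1 = 24 − 7 − 15 = 2; all invariant factors of ∂_2 are 1 so no torsion. So H_1 ≅ Z^2.
rank ∂_2 = 15, rank ∂_3 = 0 ⇒ b_2 = 16 − 15 − 0 = 1. So H_2 ≅ Z.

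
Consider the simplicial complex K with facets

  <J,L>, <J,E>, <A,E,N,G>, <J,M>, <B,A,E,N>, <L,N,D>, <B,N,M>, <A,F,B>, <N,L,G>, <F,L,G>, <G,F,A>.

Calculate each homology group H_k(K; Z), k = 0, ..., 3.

H_0 ≅ Z,  H_1 ≅ Z^2,  H_2 = 0,  H_3 = 0.

Take the total order A < B < D < E < F < G < J < L < M < N on the vertex set. Then K (dimension 3) consists of the simplices:

  0-simplices (10): A, B, D, E, F, G, J, L, M, N
  1-simplices (22): AB, AE, AF, AG, AN, BE, BF, BM, BN, DL, DN, EG, EJ, EN, FG, FL, GL, GN, JL, JM, LN, MN
  2-simplices (13): ABE, ABF, ABN, AEG, AEN, AFG, AGN, BEN, BMN, DLN, EGN, FGL, GLN
  3-simplices (2): ABEN, AEGN

so the chain groups are C_0 ≅ Z^10, C_1 ≅ Z^22, C_2 ≅ Z^13, C_3 ≅ Z^2.

Boundary ∂_1: C_1 → C_0 sends each edge [p,q] (with p < q) to q − p.
This gives a 10×22 integer matrix of rank 9; reducing to Smith normal form yields diagonal entries (1,1,1,1,1,1,1,1,1).

∂_2: C_2 → C_1 acts by ∂[p,q,r] = [q,r] − [p,r] + [p,q]. For instance
  ∂AEG = EG − AG + AE,
  ∂ABF = BF − AF + AB.
As a 22×13 matrix over Z this has rank 11, with invariant factors (1,1,1,1,1,1,1,1,1,1,1).

∂_3: C_3 → C_2 sends each 3-simplex σ to the alternating sum Σ_i (−1)^i (σ with its i-th vertex removed). For instance
  ∂AEGN = EGN − AGN + AEN − AEG,
  ∂ABEN = BEN − AEN + ABN − ABE.
As a 13×2 matrix over Z this has rank 2, with invariant factors (1,1).

Now H_k = ker ∂_k / im ∂_{k+1}, so:

  H_0: rank C_0 − rank ∂_1 = 10 − 9 = 1, and the invariant factors of ∂_1 are all 1, so H_0 = Z.
  H_1: rank ker ∂_1 − rank ∂_2 = (22 − 9) − 11 = 2, and the invariant factors of ∂_2 are all 1, so H_1 = Z^2.
  H_2: rank ker ∂_2 − rank ∂_3 = (13 − 11) − 2 = 0, and the invariant factors of ∂_3 are all 1, so H_2 = 0.
  H_3: rank ker ∂_3 − rank ∂_4 = (2 − 2) − 0 = 0, and there is no ∂_4, so H_3 = 0.

As a check, the Euler characteristic is 10 − 22 + 13 − 2 = -1, which agrees with 1 − 2 + 0 − 0 = -1.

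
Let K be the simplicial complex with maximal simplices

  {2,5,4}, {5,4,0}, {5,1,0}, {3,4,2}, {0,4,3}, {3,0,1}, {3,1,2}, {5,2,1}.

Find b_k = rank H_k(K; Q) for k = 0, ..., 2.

We work with the vertex ordering 0 < 1 < 2 < 3 < 4 < 5. The simplices of K, each written with vertices in increasing order, are:

  0-simplices (6): [0], [1], [2], [3], [4], [5]
  1-simplices (12): [0,1], [0,3], [0,4], [0,5], [1,2], [1,3], [1,5], [2,3], [2,4], [2,5], [3,4], [4,5]
  2-simplices (8): [0,1,3], [0,1,5], [0,3,4], [0,4,5], [1,2,3], [1,2,5], [2,3,4], [2,4,5]

so the chain groups are C_0 ≅ Z^6, C_1 ≅ Z^12, C_2 ≅ Z^8.

∂_1: C_1 → C_0 maps an edge to its endpoints' difference, ∂[p,q] = q − p.
This gives a 6×12 integer matrix of rank 5; reducing to Smith normal form yields diagonal entries (1,1,1,1,1).

The boundary map ∂_2: C_2 → C_1 acts by ∂[p,q,r] = [q,r] − [p,r] + [p,q]. For instance
  ∂[0,1,3] = [1,3] − [0,3] + [0,1],
  ∂[2,3,4] = [3,4] − [2,4] + [2,3].
The resulting 12×8 matrix has rank 7, and its Smith normal form has invariant factors (1,1,1,1,1,1,1).

From H_k ≅ ker(∂_k) / im(∂_{k+1}) we obtain:

  H_0: rank C_0 − rank ∂_1 = 6 − 5 = 1, and the invariant factors of ∂_1 are all 1, so H_0 = Z.
  H_1: rank ker ∂_1 − rank ∂_2 = (12 − 5) − 7 = 0, and the invariant factors of ∂_2 are all 1, so H_1 = 0.
  H_2: rank ker ∂_2 − rank ∂_3 = (8 − 7) − 0 = 1, and there is no ∂_3, so H_2 = Z.

As a check, the Euler characteristic is 6 − 12 + 8 = 2, which agrees with 1 − 0 + 1 = 2.
(K is a triangulation of the 2-sphere S^2.)

Hence the Betti numbers are b_0 = 1, b_1 = 0, b_2 = 1.

b_0 = 1, b_1 = 0, b_2 = 1.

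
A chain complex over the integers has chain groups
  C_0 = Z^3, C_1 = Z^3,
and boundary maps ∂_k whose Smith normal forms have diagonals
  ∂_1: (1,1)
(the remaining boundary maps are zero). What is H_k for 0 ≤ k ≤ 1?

H_0: b_0 = 3 − 0 − 2 = 1; torsion from ∂_1 factors > 1: none. So H_0 = Z.
H_1: b_1 = 3 − 2 − 0 = 1; torsion from ∂_2 factors > 1: none. So H_1 = Z.

H_0 = Z,  H_1 = Z.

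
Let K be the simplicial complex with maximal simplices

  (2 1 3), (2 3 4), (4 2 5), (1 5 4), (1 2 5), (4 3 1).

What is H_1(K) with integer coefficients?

Take the total order 1 < 2 < 3 < 4 < 5 on the vertex set. Then K (dimension 2) consists of the simplices:

  0-simplices (5): [1], [2], [3], [4], [5]
  1-simplices (9): [1,2], [1,3], [1,4], [1,5], [2,3], [2,4], [2,5], [3,4], [4,5]
  2-simplices (6): [1,2,3], [1,2,5], [1,3,4], [1,4,5], [2,3,4], [2,4,5]

so the chain groups are C_0 ≅ Z^5, C_1 ≅ Z^9, C_2 ≅ Z^6.

Boundary ∂_1: C_1 → C_0 maps an edge to its endpoints' difference, ∂[p,q] = q − p. For instance
  ∂[1,4] = [4] − [1].
As a 5×9 matrix over Z this has rank 4, with invariant factors (1,1,1,1).

Boundary ∂_2: C_2 → C_1 acts by ∂[p,q,r] = [q,r] − [p,r] + [p,q]. For instance
  ∂[1,3,4] = [3,4] − [1,4] + [1,3],
  ∂[2,3,4] = [3,4] − [2,4] + [2,3].
The 9×6 boundary matrix has rank 5 and Smith normal form diag(1,1,1,1,1).

Computing H_k = (kernel of ∂_k) / (image of ∂_{k+1}):

  H_1: rank ker ∂_1 − rank ∂_2 = (9 − 4) − 5 = 0, and the invariant factors of ∂_2 are all 1, so H_1 = 0.

(K is a triangulation of the 2-sphere S^2.)

H_1 ≅ 0.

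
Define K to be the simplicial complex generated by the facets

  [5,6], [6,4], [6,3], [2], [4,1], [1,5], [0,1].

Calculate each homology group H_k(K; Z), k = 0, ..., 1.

K has 7 vertices, 6 edges.
rank ∂_0 = 0, rank ∂_1 = 5 ⇒ b_0 = 7 − 0 − 5 = 2; all invariant factors of ∂_1 are 1 so no torsion. So H_0 = Z^2.
rank ∂_1 = 5, rank ∂_2 = 0 ⇒ b_1 = 6 − 5 − 0 = 1. So H_1 = Z.

H_0 ≅ Z^2,  H_1 ≅ Z.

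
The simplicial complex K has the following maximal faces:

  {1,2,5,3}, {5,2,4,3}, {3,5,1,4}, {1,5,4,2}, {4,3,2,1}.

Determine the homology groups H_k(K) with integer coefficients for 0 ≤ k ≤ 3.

H_0 ≅ Z,  H_1 = 0,  H_2 = 0,  H_3 ≅ Z.

We work with the vertex ordering 1 < 2 < 3 < 4 < 5. The simplices of K, each written with vertices in increasing order, are:

  0-simplices (5): [1], [2], [3], [4], [5]
  1-simplices (10): [1,2], [1,3], [1,4], [1,5], [2,3], [2,4], [2,5], [3,4], [3,5], [4,5]
  2-simplices (10): [1,2,3], [1,2,4], [1,2,5], [1,3,4], [1,3,5], [1,4,5], [2,3,4], [2,3,5], [2,4,5], [3,4,5]
  3-simplices (5): [1,2,3,4], [1,2,3,5], [1,2,4,5], [1,3,4,5], [2,3,4,5]

Hence C_0 ≅ Z^5, C_1 ≅ Z^10, C_2 ≅ Z^10, C_3 ≅ Z^5.

The boundary map ∂_1: C_1 → C_0 sends each edge [p,q] (with p < q) to q − p. For instance
  ∂[2,5] = [5] − [2].
As a 5×10 matrix over Z this has rank 4, with invariant factors (1,1,1,1).

Boundary ∂_2: C_2 → C_1 maps a triangle to the signed sum of its edges. For instance
  ∂[1,3,4] = [3,4] − [1,4] + [1,3],
  ∂[3,4,5] = [4,5] − [3,5] + [3,4].
As a 10×10 matrix over Z this has rank 6, with invariant factors (1,1,1,1,1,1).

∂_3: C_3 → C_2 sends each 3-simplex σ to the alternating sum Σ_i (−1)^i (σ with its i-th vertex removed). For instance
  ∂[1,2,3,4] = [2,3,4] − [1,3,4] + [1,2,4] − [1,2,3],
  ∂[1,2,3,5] = [2,3,5] − [1,3,5] + [1,2,5] − [1,2,3].
As a 10×5 matrix over Z this has rank 4, with invariant factors (1,1,1,1).

From H_k ≅ ker(∂_k) / im(∂_{k+1}) we obtain:

  H_0: rank C_0 − rank ∂_1 = 5 − 4 = 1, and the invariant factors of ∂_1 are all 1, so H_0 ≅ Z.
  H_1: rank ker ∂_1 − rank ∂_2 = (10 − 4) − 6 = 0, and the invariant factors of ∂_2 are all 1, so H_1 ≅ 0.
  H_2: rank ker ∂_2 − rank ∂_3 = (10 − 6) − 4 = 0, and the invariant factors of ∂_3 are all 1, so H_2 ≅ 0.
  H_3: rank ker ∂_3 − rank ∂_4 = (5 − 4) − 0 = 1, and there is no ∂_4, so H_3 ≅ Z.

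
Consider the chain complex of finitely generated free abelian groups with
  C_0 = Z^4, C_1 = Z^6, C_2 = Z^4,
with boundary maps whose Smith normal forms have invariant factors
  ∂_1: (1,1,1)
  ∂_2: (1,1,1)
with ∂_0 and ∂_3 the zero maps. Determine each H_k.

H_0 = Z,  H_1 = 0,  H_2 = Z.

H_0: b_0 = 4 − 0 − 3 = 1; torsion from ∂_1 factors > 1: none. So H_0 = Z.
H_1: b_1 = 6 − 3 − 3 = 0; torsion from ∂_2 factors > 1: none. So H_1 = 0.
H_2: b_2 = 4 − 3 − 0 = 1; torsion from ∂_3 factors > 1: none. So H_2 = Z.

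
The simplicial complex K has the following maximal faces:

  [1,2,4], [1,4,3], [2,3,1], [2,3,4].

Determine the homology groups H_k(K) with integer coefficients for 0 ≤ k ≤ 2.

H_0 ≅ Z,  H_1 = 0,  H_2 ≅ Z.

Take the total order 1 < 2 < 3 < 4 on the vertex set. Then K (dimension 2) consists of the simplices:

  0-simplices (4): [1], [2], [3], [4]
  1-simplices (6): [1,2], [1,3], [1,4], [2,3], [2,4], [3,4]
  2-simplices (4): [1,2,3], [1,2,4], [1,3,4], [2,3,4]

Hence C_0 ≅ Z^4, C_1 ≅ Z^6, C_2 ≅ Z^4.

Boundary ∂_1: C_1 → C_0 is given by ∂[p,q] = [q] − [p]. For instance
  ∂[2,3] = [3] − [2].
This gives a 4×6 integer matrix of rank 3; reducing to Smith normal form yields diagonal entries (1,1,1).

∂_2: C_2 → C_1 maps a triangle to the signed sum of its edges. For instance
  ∂[1,2,4] = [2,4] − [1,4] + [1,2],
  ∂[2,3,4] = [3,4] − [2,4] + [2,3].
As a 6×4 matrix over Z this has rank 3, with invariant factors (1,1,1).

Now H_k = ker ∂_k / im ∂_{k+1}, so:

  H_0: rank C_0 − rank ∂_1 = 4 − 3 = 1, and the invariant factors of ∂_1 are all 1, so H_0 = Z.
  H_1: rank ker ∂_1 − rank ∂_2 = (6 − 3) − 3 = 0, and the invariant factors of ∂_2 are all 1, so H_1 = 0.
  H_2: rank ker ∂_2 − rank ∂_3 = (4 − 3) − 0 = 1, and there is no ∂_3, so H_2 = Z.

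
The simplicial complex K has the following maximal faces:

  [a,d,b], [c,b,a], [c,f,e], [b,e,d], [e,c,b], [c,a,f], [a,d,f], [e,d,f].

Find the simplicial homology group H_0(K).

H_0 ≅ Z.

Take the total order a < b < c < d < e < f on the vertex set. Then K (dimension 2) consists of the simplices:

  0-simplices (6): a, b, c, d, e, f
  1-simplices (12): ab, ac, ad, af, bc, bd, be, ce, cf, de, df, ef
  2-simplices (8): abc, abd, acf, adf, bce, bde, cef, def

so the chain groups are C_0 ≅ Z^6, C_1 ≅ Z^12, C_2 ≅ Z^8.

Boundary ∂_1: C_1 → C_0 maps an edge to its endpoints' difference, ∂[p,q] = q − p. For instance
  ∂de = e − d.
As a 6×12 matrix over Z this has rank 5, with invariant factors (1,1,1,1,1).

The boundary map ∂_2: C_2 → C_1 acts by ∂[p,q,r] = [q,r] − [p,r] + [p,q]. For instance
  ∂abd = bd − ad + ab,
  ∂acf = cf − af + ac.
This gives a 12×8 integer matrix of rank 7; reducing to Smith normal form yields diagonal entries (1,1,1,1,1,1,1).

Computing H_k = (kernel of ∂_k) / (image of ∂_{k+1}):

  H_0: rank C_0 − rank ∂_1 = 6 − 5 = 1, and the invariant factors of ∂_1 are all 1, so H_0 = Z.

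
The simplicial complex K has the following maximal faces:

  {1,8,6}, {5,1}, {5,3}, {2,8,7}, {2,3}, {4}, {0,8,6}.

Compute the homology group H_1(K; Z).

Order the vertices as 0 < 1 < 2 < 3 < 4 < 5 < 6 < 7 < 8. Listing each simplex with vertices in this order, K has dimension 2 with simplices:

  0-simplices (9): [0], [1], [2], [3], [4], [5], [6], [7], [8]
  1-simplices (11): [0,6], [0,8], [1,5], [1,6], [1,8], [2,3], [2,7], [2,8], [3,5], [6,8], [7,8]
  2-simplices (3): [0,6,8], [1,6,8], [2,7,8]

Hence C_0 ≅ Z^9, C_1 ≅ Z^11, C_2 ≅ Z^3.

∂_1: C_1 → C_0 maps an edge to its endpoints' difference, ∂[p,q] = q − p. For instance
  ∂[1,5] = [5] − [1].
The resulting 9×11 matrix has rank 7, and its Smith normal form has invariant factors (1,1,1,1,1,1,1).

∂_2: C_2 → C_1 acts by ∂[p,q,r] = [q,r] − [p,r] + [p,q]. For instance
  ∂[2,7,8] = [7,8] − [2,8] + [2,7],
  ∂[0,6,8] = [6,8] − [0,8] + [0,6].
The resulting 11×3 matrix has rank 3, and its Smith normal form has invariant factors (1,1,1).

Now H_k = ker ∂_k / im ∂_{k+1}, so:

  H_1: rank ker ∂_1 − rank ∂_2 = (11 − 7) − 3 = 1, and the invariant factors of ∂_2 are all 1, so H_1 ≅ Z.

H_1 = Z.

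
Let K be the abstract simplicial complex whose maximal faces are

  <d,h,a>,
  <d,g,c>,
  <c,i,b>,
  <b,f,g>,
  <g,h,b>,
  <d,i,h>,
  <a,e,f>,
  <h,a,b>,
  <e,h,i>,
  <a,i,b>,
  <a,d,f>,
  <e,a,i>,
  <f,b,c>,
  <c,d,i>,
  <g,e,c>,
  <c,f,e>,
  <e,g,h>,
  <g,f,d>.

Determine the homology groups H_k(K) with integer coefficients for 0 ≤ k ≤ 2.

Take the total order a < b < c < d < e < f < g < h < i on the vertex set. Then K (dimension 2) consists of the simplices:

  0-simplices (9): a, b, c, d, e, f, g, h, i
  1-simplices (27): ab, ad, ae, af, ah, ai, bc, bf, bg, bh, bi, cd, ce, cf, cg, ci, df, dg, dh, di, ef, eg, eh, ei, fg, gh, hi
  2-simplices (18): abh, abi, adf, adh, aef, aei, bcf, bci, bfg, bgh, cdg, cdi, cef, ceg, dfg, dhi, egh, ehi

so the chain groups are C_0 ≅ Z^9, C_1 ≅ Z^27, C_2 ≅ Z^18.

Boundary ∂_1: C_1 → C_0 maps an edge to its endpoints' difference, ∂[p,q] = q − p.
The 9×27 boundary matrix has rank 8 and Smith normal form diag(1,1,1,1,1,1,1,1).

∂_2: C_2 → C_1 acts by ∂[p,q,r] = [q,r] − [p,r] + [p,q]. For instance
  ∂adf = df − af + ad,
  ∂aei = ei − ai + ae.
As a 27×18 matrix over Z this has rank 18, with invariant factors (1,1,1,1,1,1,1,1,1,1,1,1,1,1,1,1,1,2).

Now H_k = ker ∂_k / im ∂_{k+1}, so:

  H_0: rank C_0 − rank ∂_1 = 9 − 8 = 1, and the invariant factors of ∂_1 are all 1, so H_0 = Z.
  H_1: rank ker ∂_1 − rank ∂_2 = (27 − 8) − 18 = 1, and ∂_2 has invariant factor 2 > 1, so H_1 = Z × Z/2.
  H_2: rank ker ∂_2 − rank ∂_3 = (18 − 18) − 0 = 0, and there is no ∂_3, so H_2 = 0.

As a check, the Euler characteristic is 9 − 27 + 18 = 0, which agrees with 1 − 1 + 0 = 0.

H_0 ≅ Z,  H_1 ≅ Z × Z/2,  H_2 = 0.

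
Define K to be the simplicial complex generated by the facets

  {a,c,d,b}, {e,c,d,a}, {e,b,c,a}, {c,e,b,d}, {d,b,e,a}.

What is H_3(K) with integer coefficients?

H_3 ≅ Z.

Take the total order a < b < c < d < e on the vertex set. Then K (dimension 3) consists of the simplices:

  0-simplices (5): a, b, c, d, e
  1-simplices (10): ab, ac, ad, ae, bc, bd, be, cd, ce, de
  2-simplices (10): abc, abd, abe, acd, ace, ade, bcd, bce, bde, cde
  3-simplices (5): abcd, abce, abde, acde, bcde

giving chain groups C_0 ≅ Z^5, C_1 ≅ Z^10, C_2 ≅ Z^10, C_3 ≅ Z^5.

∂_1: C_1 → C_0 maps an edge to its endpoints' difference, ∂[p,q] = q − p.
The 5×10 boundary matrix has rank 4 and Smith normal form diag(1,1,1,1).

The boundary map ∂_2: C_2 → C_1 maps a triangle to the signed sum of its edges. For instance
  ∂ade = de − ae + ad,
  ∂bde = de − be + bd.
As a 10×10 matrix over Z this has rank 6, with invariant factors (1,1,1,1,1,1).

Boundary ∂_3: C_3 → C_2 sends each 3-simplex σ to the alternating sum Σ_i (−1)^i (σ with its i-th vertex removed). For instance
  ∂abce = bce − ace + abe − abc,
  ∂bcde = cde − bde + bce − bcd.
This gives a 10×5 integer matrix of rank 4; reducing to Smith normal form yields diagonal entries (1,1,1,1).

From H_k ≅ ker(∂_k) / im(∂_{k+1}) we obtain:

  H_3: rank ker ∂_3 − rank ∂_4 = (5 − 4) − 0 = 1, and there is no ∂_4, so H_3 ≅ Z.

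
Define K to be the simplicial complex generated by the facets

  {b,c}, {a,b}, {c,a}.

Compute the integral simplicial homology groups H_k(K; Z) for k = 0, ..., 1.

H_0 ≅ Z,  H_1 ≅ Z.

Take the total order a < b < c on the vertex set. Then K (dimension 1) consists of the simplices:

  0-simplices (3): a, b, c
  1-simplices (3): ab, ac, bc

Hence C_0 ≅ Z^3, C_1 ≅ Z^3.

The boundary map ∂_1: C_1 → C_0 maps an edge to its endpoints' difference, ∂[p,q] = q − p.
The 3×3 boundary matrix has rank 2 and Smith normal form diag(1,1).

Computing H_k = (kernel of ∂_k) / (image of ∂_{k+1}):

  H_0: rank C_0 − rank ∂_1 = 3 − 2 = 1, and the invariant factors of ∂_1 are all 1, so H_0 = Z.
  H_1: rank ker ∂_1 − rank ∂_2 = (3 − 2) − 0 = 1, and there is no ∂_2, so H_1 = Z.

(K is a triangulation of the circle S^1.)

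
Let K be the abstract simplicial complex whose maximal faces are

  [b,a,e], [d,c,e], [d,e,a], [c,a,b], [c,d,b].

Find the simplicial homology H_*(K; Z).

Fix the vertex order a < b < c < d < e and write every simplex with vertices in increasing order. Then dim K = 2 and the simplices of K are:

  0-simplices (5): a, b, c, d, e
  1-simplices (10): ab, ac, ad, ae, bc, bd, be, cd, ce, de
  2-simplices (5): abc, abe, ade, bcd, cde

so the chain groups are C_0 ≅ Z^5, C_1 ≅ Z^10, C_2 ≅ Z^5.

∂_1: C_1 → C_0 is given by ∂[p,q] = [q] − [p]. For instance
  ∂ad = d − a.
As a 5×10 matrix over Z this has rank 4, with invariant factors (1,1,1,1).

The boundary map ∂_2: C_2 → C_1 sends each 2-simplex [p,q,r] to [q,r] − [p,r] + [p,q]. For instance
  ∂bcd = cd − bd + bc,
  ∂abc = bc − ac + ab.
This gives a 10×5 integer matrix of rank 5; reducing to Smith normal form yields diagonal entries (1,1,1,1,1).

From H_k ≅ ker(∂_k) / im(∂_{k+1}) we obtain:

  H_0: rank C_0 − rank ∂_1 = 5 − 4 = 1, and the invariant factors of ∂_1 are all 1, so H_0 = Z.
  H_1: rank ker ∂_1 − rank ∂_2 = (10 − 4) − 5 = 1, and the invariant factors of ∂_2 are all 1, so H_1 = Z.
  H_2: rank ker ∂_2 − rank ∂_3 = (5 − 5) − 0 = 0, and there is no ∂_3, so H_2 = 0.

(K is a triangulation of the Möbius band.)

H_0 = Z,  H_1 = Z,  H_2 = 0.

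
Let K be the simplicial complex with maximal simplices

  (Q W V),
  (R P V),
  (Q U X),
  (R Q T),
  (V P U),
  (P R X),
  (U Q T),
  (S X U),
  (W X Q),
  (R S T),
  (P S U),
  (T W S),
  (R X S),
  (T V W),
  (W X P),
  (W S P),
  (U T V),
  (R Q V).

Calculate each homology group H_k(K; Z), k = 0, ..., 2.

H_0 ≅ Z,  H_1 ≅ Z × Z/2,  H_2 = 0.

K has 9 vertices, 27 edges, 18 triangles.
rank ∂_0 = 0, rank ∂_1 = 8 ⇒ b_0 = 9 − 0 − 8 = 1; all invariant factors of ∂_1 are 1 so no torsion. So H_0 ≅ Z.
rank ∂_1 = 8, rank ∂_2 = 18 ⇒ b_1 = 27 − 8 − 18 = 1; ∂_2 has invariant factor(s) [2] giving torsion. So H_1 ≅ Z × Z/2.
rank ∂_2 = 18, rank ∂_3 = 0 ⇒ b_2 = 18 − 18 − 0 = 0. So H_2 ≅ 0.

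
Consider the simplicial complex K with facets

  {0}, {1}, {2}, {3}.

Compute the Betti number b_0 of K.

Take the total order 0 < 1 < 2 < 3 on the vertex set. Then K (dimension 0) consists of the simplices:

  0-simplices (4): [0], [1], [2], [3]

so the chain groups are C_0 ≅ Z^4.

From H_k ≅ ker(∂_k) / im(∂_{k+1}) we obtain:

  H_0: rank C_0 − rank ∂_1 = 4 − 0 = 4, and there is no ∂_1, so H_0 ≅ Z^4.

Hence the Betti numbers are b_0 = 4.

b_0 = 4.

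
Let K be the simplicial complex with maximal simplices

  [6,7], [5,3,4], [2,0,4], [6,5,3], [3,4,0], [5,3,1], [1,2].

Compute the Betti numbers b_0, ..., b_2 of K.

Take the total order 0 < 1 < 2 < 3 < 4 < 5 < 6 < 7 on the vertex set. Then K (dimension 2) consists of the simplices:

  0-simplices (8): [0], [1], [2], [3], [4], [5], [6], [7]
  1-simplices (13): [0,2], [0,3], [0,4], [1,2], [1,3], [1,5], [2,4], [3,4], [3,5], [3,6], [4,5], [5,6], [6,7]
  2-simplices (5): [0,2,4], [0,3,4], [1,3,5], [3,4,5], [3,5,6]

so the chain groups are C_0 ≅ Z^8, C_1 ≅ Z^13, C_2 ≅ Z^5.

∂_1: C_1 → C_0 sends each edge [p,q] (with p < q) to q − p. For instance
  ∂[1,5] = [5] − [1].
The 8×13 boundary matrix has rank 7 and Smith normal form diag(1,1,1,1,1,1,1).

Boundary ∂_2: C_2 → C_1 maps a triangle to the signed sum of its edges. For instance
  ∂[0,2,4] = [2,4] − [0,4] + [0,2],
  ∂[0,3,4] = [3,4] − [0,4] + [0,3].
This gives a 13×5 integer matrix of rank 5; reducing to Smith normal form yields diagonal entries (1,1,1,1,1).

Computing H_k = (kernel of ∂_k) / (image of ∂_{k+1}):

  H_0: rank C_0 − rank ∂_1 = 8 − 7 = 1, and the invariant factors of ∂_1 are all 1, so H_0 = Z.
  H_1: rank ker ∂_1 − rank ∂_2 = (13 − 7) − 5 = 1, and the invariant factors of ∂_2 are all 1, so H_1 = Z.
  H_2: rank ker ∂_2 − rank ∂_3 = (5 − 5) − 0 = 0, and there is no ∂_3, so H_2 = 0.

Hence the Betti numbers are b_0 = 1, b_1 = 1, b_2 = 0.

b_0 = 1, b_1 = 1, b_2 = 0.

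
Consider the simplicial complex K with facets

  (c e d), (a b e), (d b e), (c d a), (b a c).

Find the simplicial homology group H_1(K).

H_1 ≅ Z.

K has 5 vertices, 10 edges, 5 triangles.
rank ∂_1 = 4, rank ∂_2 = 5 ⇒ b_1 = 10 − 4 − 5 = 1; all invariant factors of ∂_2 are 1 so no torsion. So H_1 ≅ Z.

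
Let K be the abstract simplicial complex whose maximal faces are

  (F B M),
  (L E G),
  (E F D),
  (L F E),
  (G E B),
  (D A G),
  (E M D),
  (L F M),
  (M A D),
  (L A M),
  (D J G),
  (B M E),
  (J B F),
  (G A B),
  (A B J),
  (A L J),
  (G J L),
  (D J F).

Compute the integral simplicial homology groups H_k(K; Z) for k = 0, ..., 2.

Fix the vertex order A < B < D < E < F < G < J < L < M and write every simplex with vertices in increasing order. Then dim K = 2 and the simplices of K are:

  0-simplices (9): A, B, D, E, F, G, J, L, M
  1-simplices (27): AB, AD, AG, AJ, AL, AM, BE, BF, BG, BJ, BM, DE, DF, DG, DJ, DM, EF, EG, EL, EM, FJ, FL, FM, GJ, GL, JL, LM
  2-simplices (18): ABG, ABJ, ADG, ADM, AJL, ALM, BEG, BEM, BFJ, BFM, DEF, DEM, DFJ, DGJ, EFL, EGL, FLM, GJL

giving chain groups C_0 ≅ Z^9, C_1 ≅ Z^27, C_2 ≅ Z^18.

The boundary map ∂_1: C_1 → C_0 sends each edge [p,q] (with p < q) to q − p.
The 9×27 boundary matrix has rank 8 and Smith normal form diag(1,1,1,1,1,1,1,1).

Boundary ∂_2: C_2 → C_1 maps a triangle to the signed sum of its edges. For instance
  ∂DFJ = FJ − DJ + DF,
  ∂ALM = LM − AM + AL.
The resulting 27×18 matrix has rank 18, and its Smith normal form has invariant factors (1,1,1,1,1,1,1,1,1,1,1,1,1,1,1,1,1,2).

Now H_k = ker ∂_k / im ∂_{k+1}, so:

  H_0: rank C_0 − rank ∂_1 = 9 − 8 = 1, and the invariant factors of ∂_1 are all 1, so H_0 = Z.
  H_1: rank ker ∂_1 − rank ∂_2 = (27 − 8) − 18 = 1, and ∂_2 has invariant factor 2 > 1, so H_1 = Z ⊕ Z/2.
  H_2: rank ker ∂_2 − rank ∂_3 = (18 − 18) − 0 = 0, and there is no ∂_3, so H_2 = 0.

(K is a triangulation of the Klein bottle.)

H_0 = Z,  H_1 = Z ⊕ Z/2,  H_2 = 0.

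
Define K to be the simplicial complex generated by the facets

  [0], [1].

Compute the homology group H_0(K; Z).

Fix the vertex order 0 < 1 and write every simplex with vertices in increasing order. Then dim K = 0 and the simplices of K are:

  0-simplices (2): [0], [1]

Hence C_0 ≅ Z^2.

Reading off H_k = ker ∂_k / im ∂_{k+1}:

  H_0: rank C_0 − rank ∂_1 = 2 − 0 = 2, and there is no ∂_1, so H_0 = Z^2.

H_0 ≅ Z^2.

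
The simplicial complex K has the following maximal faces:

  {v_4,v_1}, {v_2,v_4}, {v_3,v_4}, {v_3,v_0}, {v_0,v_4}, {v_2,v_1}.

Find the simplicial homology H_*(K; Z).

H_0 ≅ Z,  H_1 ≅ Z^2.

K has 5 vertices, 6 edges.
rank ∂_0 = 0, rank ∂_1 = 4 ⇒ b_0 = 5 − 0 − 4 = 1; all invariant factors of ∂_1 are 1 so no torsion. So H_0 ≅ Z.
rank ∂_1 = 4, rank ∂_2 = 0 ⇒ b_1 = 6 − 4 − 0 = 2. So H_1 ≅ Z^2.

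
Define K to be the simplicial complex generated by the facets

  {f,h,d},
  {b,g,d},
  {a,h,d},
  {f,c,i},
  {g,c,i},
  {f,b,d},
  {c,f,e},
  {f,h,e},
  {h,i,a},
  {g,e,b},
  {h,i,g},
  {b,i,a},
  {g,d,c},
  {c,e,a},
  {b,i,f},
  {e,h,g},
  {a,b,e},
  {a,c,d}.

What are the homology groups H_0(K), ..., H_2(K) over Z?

Fix the vertex order a < b < c < d < e < f < g < h < i and write every simplex with vertices in increasing order. Then dim K = 2 and the simplices of K are:

  0-simplices (9): a, b, c, d, e, f, g, h, i
  1-simplices (27): ab, ac, ad, ae, ah, ai, bd, be, bf, bg, bi, cd, ce, cf, cg, ci, df, dg, dh, ef, eg, eh, fh, fi, gh, gi, hi
  2-simplices (18): abe, abi, acd, ace, adh, ahi, bdf, bdg, beg, bfi, cdg, cef, cfi, cgi, dfh, efh, egh, ghi

giving chain groups C_0 ≅ Z^9, C_1 ≅ Z^27, C_2 ≅ Z^18.

Boundary ∂_1: C_1 → C_0 maps an edge to its endpoints' difference, ∂[p,q] = q − p. For instance
  ∂cd = d − c.
As a 9×27 matrix over Z this has rank 8, with invariant factors (1,1,1,1,1,1,1,1).

The boundary map ∂_2: C_2 → C_1 sends each 2-simplex [p,q,r] to [q,r] − [p,r] + [p,q]. For instance
  ∂abe = be − ae + ab,
  ∂beg = eg − bg + be.
The 27×18 boundary matrix has rank 17 and Smith normal form diag(1,1,1,1,1,1,1,1,1,1,1,1,1,1,1,1,1).

Reading off H_k = ker ∂_k / im ∂_{k+1}:

  H_0: rank C_0 − rank ∂_1 = 9 − 8 = 1, and the invariant factors of ∂_1 are all 1, so H_0 ≅ Z.
  H_1: rank ker ∂_1 − rank ∂_2 = (27 − 8) − 17 = 2, and the invariant factors of ∂_2 are all 1, so H_1 ≅ Z^2.
  H_2: rank ker ∂_2 − rank ∂_3 = (18 − 17) − 0 = 1, and there is no ∂_3, so H_2 ≅ Z.

As a check, the Euler characteristic is 9 − 27 + 18 = 0, which agrees with 1 − 2 + 1 = 0.

H_0 = Z,  H_1 = Z^2,  H_2 = Z.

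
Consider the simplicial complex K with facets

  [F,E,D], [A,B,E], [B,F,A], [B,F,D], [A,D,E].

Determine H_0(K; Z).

H_0 = Z.

Take the total order A < B < D < E < F on the vertex set. Then K (dimension 2) consists of the simplices:

  0-simplices (5): A, B, D, E, F
  1-simplices (10): AB, AD, AE, AF, BD, BE, BF, DE, DF, EF
  2-simplices (5): ABE, ABF, ADE, BDF, DEF

giving chain groups C_0 ≅ Z^5, C_1 ≅ Z^10, C_2 ≅ Z^5.

The boundary map ∂_1: C_1 → C_0 maps an edge to its endpoints' difference, ∂[p,q] = q − p. For instance
  ∂AB = B − A.
The 5×10 boundary matrix has rank 4 and Smith normal form diag(1,1,1,1).

∂_2: C_2 → C_1 sends each 2-simplex [p,q,r] to [q,r] − [p,r] + [p,q]. For instance
  ∂ABE = BE − AE + AB,
  ∂BDF = DF − BF + BD.
The resulting 10×5 matrix has rank 5, and its Smith normal form has invariant factors (1,1,1,1,1).

Now H_k = ker ∂_k / im ∂_{k+1}, so:

  H_0: rank C_0 − rank ∂_1 = 5 − 4 = 1, and the invariant factors of ∂_1 are all 1, so H_0 ≅ Z.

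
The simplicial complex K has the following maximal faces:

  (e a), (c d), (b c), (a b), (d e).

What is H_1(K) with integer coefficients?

Order the vertices as a < b < c < d < e. Listing each simplex with vertices in this order, K has dimension 1 with simplices:

  0-simplices (5): a, b, c, d, e
  1-simplices (5): ab, ae, bc, cd, de

so the chain groups are C_0 ≅ Z^5, C_1 ≅ Z^5.

Boundary ∂_1: C_1 → C_0 maps an edge to its endpoints' difference, ∂[p,q] = q − p. For instance
  ∂ae = e − a.
The resulting 5×5 matrix has rank 4, and its Smith normal form has invariant factors (1,1,1,1).

From H_k ≅ ker(∂_k) / im(∂_{k+1}) we obtain:

  H_1: rank ker ∂_1 − rank ∂_2 = (5 − 4) − 0 = 1, and there is no ∂_2, so H_1 = Z.

H_1 = Z.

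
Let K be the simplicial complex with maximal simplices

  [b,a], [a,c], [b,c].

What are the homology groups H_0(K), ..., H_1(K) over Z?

Order the vertices as a < b < c. Listing each simplex with vertices in this order, K has dimension 1 with simplices:

  0-simplices (3): a, b, c
  1-simplices (3): ab, ac, bc

giving chain groups C_0 ≅ Z^3, C_1 ≅ Z^3.

∂_1: C_1 → C_0 sends each edge [p,q] (with p < q) to q − p. For instance
  ∂ab = b − a.
As a 3×3 matrix over Z this has rank 2, with invariant factors (1,1).

Computing H_k = (kernel of ∂_k) / (image of ∂_{k+1}):

  H_0: rank C_0 − rank ∂_1 = 3 − 2 = 1, and the invariant factors of ∂_1 are all 1, so H_0 = Z.
  H_1: rank ker ∂_1 − rank ∂_2 = (3 − 2) − 0 = 1, and there is no ∂_2, so H_1 = Z.

As a check, the Euler characteristic is 3 − 3 = 0, which agrees with 1 − 1 = 0.
(K is a triangulation of the circle S^1.)

H_0 ≅ Z,  H_1 ≅ Z.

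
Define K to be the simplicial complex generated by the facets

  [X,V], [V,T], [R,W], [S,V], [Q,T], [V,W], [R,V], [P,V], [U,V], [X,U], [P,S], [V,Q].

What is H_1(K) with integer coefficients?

H_1 ≅ Z^4.

Take the total order P < Q < R < S < T < U < V < W < X on the vertex set. Then K (dimension 1) consists of the simplices:

  0-simplices (9): P, Q, R, S, T, U, V, W, X
  1-simplices (12): PS, PV, QT, QV, RV, RW, SV, TV, UV, UX, VW, VX

so the chain groups are C_0 ≅ Z^9, C_1 ≅ Z^12.

Boundary ∂_1: C_1 → C_0 sends each edge [p,q] (with p < q) to q − p.
This gives a 9×12 integer matrix of rank 8; reducing to Smith normal form yields diagonal entries (1,1,1,1,1,1,1,1).

From H_k ≅ ker(∂_k) / im(∂_{k+1}) we obtain:

  H_1: rank ker ∂_1 − rank ∂_2 = (12 − 8) − 0 = 4, and there is no ∂_2, so H_1 ≅ Z^4.

(K is a triangulation of a wedge of 4 circles.)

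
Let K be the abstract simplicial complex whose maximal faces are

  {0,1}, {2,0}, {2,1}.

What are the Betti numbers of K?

Fix the vertex order 0 < 1 < 2 and write every simplex with vertices in increasing order. Then dim K = 1 and the simplices of K are:

  0-simplices (3): [0], [1], [2]
  1-simplices (3): [0,1], [0,2], [1,2]

so the chain groups are C_0 ≅ Z^3, C_1 ≅ Z^3.

∂_1: C_1 → C_0 is given by ∂[p,q] = [q] − [p].
This gives a 3×3 integer matrix of rank 2; reducing to Smith normal form yields diagonal entries (1,1).

From H_k ≅ ker(∂_k) / im(∂_{k+1}) we obtain:

  H_0: rank C_0 − rank ∂_1 = 3 − 2 = 1, and the invariant factors of ∂_1 are all 1, so H_0 = Z.
  H_1: rank ker ∂_1 − rank ∂_2 = (3 − 2) − 0 = 1, and there is no ∂_2, so H_1 = Z.

(K is a triangulation of the circle S^1.)

Hence the Betti numbers are b_0 = 1, b_1 = 1.

b_0 = 1, b_1 = 1.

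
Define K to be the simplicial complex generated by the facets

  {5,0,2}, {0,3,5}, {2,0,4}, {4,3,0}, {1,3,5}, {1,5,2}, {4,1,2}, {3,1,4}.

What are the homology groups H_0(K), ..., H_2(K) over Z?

Take the total order 0 < 1 < 2 < 3 < 4 < 5 on the vertex set. Then K (dimension 2) consists of the simplices:

  0-simplices (6): [0], [1], [2], [3], [4], [5]
  1-simplices (12): [0,2], [0,3], [0,4], [0,5], [1,2], [1,3], [1,4], [1,5], [2,4], [2,5], [3,4], [3,5]
  2-simplices (8): [0,2,4], [0,2,5], [0,3,4], [0,3,5], [1,2,4], [1,2,5], [1,3,4], [1,3,5]

giving chain groups C_0 ≅ Z^6, C_1 ≅ Z^12, C_2 ≅ Z^8.

The boundary map ∂_1: C_1 → C_0 maps an edge to its endpoints' difference, ∂[p,q] = q − p.
The resulting 6×12 matrix has rank 5, and its Smith normal form has invariant factors (1,1,1,1,1).

Boundary ∂_2: C_2 → C_1 sends each 2-simplex [p,q,r] to [q,r] − [p,r] + [p,q]. For instance
  ∂[1,2,4] = [2,4] − [1,4] + [1,2],
  ∂[0,2,4] = [2,4] − [0,4] + [0,2].
As a 12×8 matrix over Z this has rank 7, with invariant factors (1,1,1,1,1,1,1).

Computing H_k = (kernel of ∂_k) / (image of ∂_{k+1}):

  H_0: rank C_0 − rank ∂_1 = 6 − 5 = 1, and the invariant factors of ∂_1 are all 1, so H_0 ≅ Z.
  H_1: rank ker ∂_1 − rank ∂_2 = (12 − 5) − 7 = 0, and the invariant factors of ∂_2 are all 1, so H_1 ≅ 0.
  H_2: rank ker ∂_2 − rank ∂_3 = (8 − 7) − 0 = 1, and there is no ∂_3, so H_2 ≅ Z.

(K is a triangulation of the 2-sphere S^2.)

H_0 ≅ Z,  H_1 = 0,  H_2 ≅ Z.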